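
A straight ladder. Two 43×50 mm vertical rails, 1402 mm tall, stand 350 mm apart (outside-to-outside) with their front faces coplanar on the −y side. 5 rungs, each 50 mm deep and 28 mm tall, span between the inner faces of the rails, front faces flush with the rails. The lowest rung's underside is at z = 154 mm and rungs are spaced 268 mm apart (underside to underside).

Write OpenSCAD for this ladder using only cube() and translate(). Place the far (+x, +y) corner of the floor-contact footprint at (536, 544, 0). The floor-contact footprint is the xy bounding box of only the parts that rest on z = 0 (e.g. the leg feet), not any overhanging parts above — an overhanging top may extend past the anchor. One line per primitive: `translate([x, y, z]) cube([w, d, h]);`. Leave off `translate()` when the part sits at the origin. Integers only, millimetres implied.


// rung span = 350 - 2*43 = 264
// rung[k] z = 154 + k*268
translate([186, 494, 0]) cube([43, 50, 1402]);
translate([493, 494, 0]) cube([43, 50, 1402]);
translate([229, 494, 154]) cube([264, 50, 28]);
translate([229, 494, 422]) cube([264, 50, 28]);
translate([229, 494, 690]) cube([264, 50, 28]);
translate([229, 494, 958]) cube([264, 50, 28]);
translate([229, 494, 1226]) cube([264, 50, 28]);


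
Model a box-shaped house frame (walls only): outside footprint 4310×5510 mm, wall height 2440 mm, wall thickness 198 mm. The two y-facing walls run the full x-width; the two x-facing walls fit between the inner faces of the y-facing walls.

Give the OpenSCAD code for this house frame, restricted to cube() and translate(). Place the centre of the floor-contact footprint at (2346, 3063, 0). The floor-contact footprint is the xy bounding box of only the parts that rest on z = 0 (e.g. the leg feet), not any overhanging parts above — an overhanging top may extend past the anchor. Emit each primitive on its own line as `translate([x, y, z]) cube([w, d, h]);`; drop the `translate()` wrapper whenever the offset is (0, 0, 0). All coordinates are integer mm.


translate([191, 308, 0]) cube([4310, 198, 2440]);
translate([191, 5620, 0]) cube([4310, 198, 2440]);
translate([191, 506, 0]) cube([198, 5114, 2440]);
translate([4303, 506, 0]) cube([198, 5114, 2440]);


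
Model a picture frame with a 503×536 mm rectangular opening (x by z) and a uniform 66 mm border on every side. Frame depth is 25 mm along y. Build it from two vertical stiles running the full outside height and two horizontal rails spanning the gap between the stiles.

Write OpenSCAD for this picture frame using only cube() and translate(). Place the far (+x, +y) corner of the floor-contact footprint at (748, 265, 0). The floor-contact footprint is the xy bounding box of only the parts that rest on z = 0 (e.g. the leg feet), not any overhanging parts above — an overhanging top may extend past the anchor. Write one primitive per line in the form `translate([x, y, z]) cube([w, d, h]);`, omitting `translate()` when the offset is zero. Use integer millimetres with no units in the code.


translate([113, 240, 0]) cube([66, 25, 668]);
translate([682, 240, 0]) cube([66, 25, 668]);
translate([179, 240, 0]) cube([503, 25, 66]);
translate([179, 240, 602]) cube([503, 25, 66]);


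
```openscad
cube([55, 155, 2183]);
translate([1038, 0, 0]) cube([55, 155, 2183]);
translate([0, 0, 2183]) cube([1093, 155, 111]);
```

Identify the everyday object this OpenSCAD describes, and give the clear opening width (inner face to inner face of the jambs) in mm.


A door frame. The clear opening width is 983 mm.

Two 2183 mm tall posts with a header on top — a door frame. The left jamb is 55 mm wide at x = 0; the right jamb starts at x = 1038. The clear opening is 1038 − 55 = 983 mm.


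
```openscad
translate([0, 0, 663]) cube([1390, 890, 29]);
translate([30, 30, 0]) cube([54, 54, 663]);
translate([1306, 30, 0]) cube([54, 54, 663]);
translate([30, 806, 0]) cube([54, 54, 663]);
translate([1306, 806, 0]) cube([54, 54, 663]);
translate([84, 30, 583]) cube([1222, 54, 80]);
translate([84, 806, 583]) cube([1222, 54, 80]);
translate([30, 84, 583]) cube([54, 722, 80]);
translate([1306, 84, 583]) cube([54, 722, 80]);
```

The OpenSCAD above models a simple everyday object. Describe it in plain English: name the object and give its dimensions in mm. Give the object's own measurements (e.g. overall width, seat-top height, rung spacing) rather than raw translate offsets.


A rectangular dining table. The top is 1390×890×29 mm with its upper surface at z = 692 mm. It stands on four 54×54 mm square legs, each inset 30 mm from the nearest pair of top edges, running from the floor to the underside of the top. Four apron rails, 54 mm thick and 80 mm tall, run between adjacent legs with their top edges flush with the underside of the top and their outer faces flush with the legs' outer faces.


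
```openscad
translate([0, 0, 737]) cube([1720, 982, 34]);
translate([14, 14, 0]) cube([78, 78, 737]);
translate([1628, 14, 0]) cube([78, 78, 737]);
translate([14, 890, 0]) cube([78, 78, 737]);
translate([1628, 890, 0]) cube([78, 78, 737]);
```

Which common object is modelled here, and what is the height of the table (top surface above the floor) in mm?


A table. The table height is 771 mm.

A 1720×982×34 slab sits at z = 737 on four 78 mm square posts — a table. The top surface is at 737 + 34 = 771 mm.


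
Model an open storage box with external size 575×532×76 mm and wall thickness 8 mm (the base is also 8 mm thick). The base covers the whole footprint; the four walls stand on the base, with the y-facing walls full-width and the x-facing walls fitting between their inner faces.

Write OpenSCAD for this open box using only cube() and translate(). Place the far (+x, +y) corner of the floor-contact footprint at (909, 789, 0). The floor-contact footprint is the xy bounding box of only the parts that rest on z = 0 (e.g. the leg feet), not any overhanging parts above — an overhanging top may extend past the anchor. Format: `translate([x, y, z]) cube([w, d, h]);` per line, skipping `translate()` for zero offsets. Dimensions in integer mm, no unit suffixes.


translate([334, 257, 0]) cube([575, 532, 8]);
translate([334, 257, 8]) cube([575, 8, 68]);
translate([334, 781, 8]) cube([575, 8, 68]);
translate([334, 265, 8]) cube([8, 516, 68]);
translate([901, 265, 8]) cube([8, 516, 68]);


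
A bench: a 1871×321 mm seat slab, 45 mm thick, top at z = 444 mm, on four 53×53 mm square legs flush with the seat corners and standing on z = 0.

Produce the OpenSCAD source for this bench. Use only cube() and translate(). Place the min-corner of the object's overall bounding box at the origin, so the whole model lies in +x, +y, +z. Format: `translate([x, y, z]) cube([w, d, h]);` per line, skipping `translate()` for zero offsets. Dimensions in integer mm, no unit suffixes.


translate([0, 0, 399]) cube([1871, 321, 45]);
cube([53, 53, 399]);
translate([0, 268, 0]) cube([53, 53, 399]);
translate([1818, 0, 0]) cube([53, 53, 399]);
translate([1818, 268, 0]) cube([53, 53, 399]);


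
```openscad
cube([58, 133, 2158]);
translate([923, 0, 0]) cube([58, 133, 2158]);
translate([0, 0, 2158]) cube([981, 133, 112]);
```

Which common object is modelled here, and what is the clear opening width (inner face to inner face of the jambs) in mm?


A door frame. The clear opening width is 865 mm.

Two 2158 mm tall posts with a header on top — a door frame. The left jamb is 58 mm wide at x = 0; the right jamb starts at x = 923. The clear opening is 923 − 58 = 865 mm.


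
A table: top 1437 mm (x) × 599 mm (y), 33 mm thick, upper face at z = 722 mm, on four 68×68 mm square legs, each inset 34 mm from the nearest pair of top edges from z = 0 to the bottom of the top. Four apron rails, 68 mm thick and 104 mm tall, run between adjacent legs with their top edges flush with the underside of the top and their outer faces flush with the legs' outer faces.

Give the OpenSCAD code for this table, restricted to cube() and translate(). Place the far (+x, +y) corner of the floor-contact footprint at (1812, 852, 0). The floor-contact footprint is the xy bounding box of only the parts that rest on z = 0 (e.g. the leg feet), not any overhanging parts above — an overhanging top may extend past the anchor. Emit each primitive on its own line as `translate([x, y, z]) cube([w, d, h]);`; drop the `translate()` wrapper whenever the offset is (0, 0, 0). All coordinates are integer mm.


translate([409, 287, 689]) cube([1437, 599, 33]);
translate([443, 321, 0]) cube([68, 68, 689]);
translate([1744, 321, 0]) cube([68, 68, 689]);
translate([443, 784, 0]) cube([68, 68, 689]);
translate([1744, 784, 0]) cube([68, 68, 689]);
translate([511, 321, 585]) cube([1233, 68, 104]);
translate([511, 784, 585]) cube([1233, 68, 104]);
translate([443, 389, 585]) cube([68, 395, 104]);
translate([1744, 389, 585]) cube([68, 395, 104]);


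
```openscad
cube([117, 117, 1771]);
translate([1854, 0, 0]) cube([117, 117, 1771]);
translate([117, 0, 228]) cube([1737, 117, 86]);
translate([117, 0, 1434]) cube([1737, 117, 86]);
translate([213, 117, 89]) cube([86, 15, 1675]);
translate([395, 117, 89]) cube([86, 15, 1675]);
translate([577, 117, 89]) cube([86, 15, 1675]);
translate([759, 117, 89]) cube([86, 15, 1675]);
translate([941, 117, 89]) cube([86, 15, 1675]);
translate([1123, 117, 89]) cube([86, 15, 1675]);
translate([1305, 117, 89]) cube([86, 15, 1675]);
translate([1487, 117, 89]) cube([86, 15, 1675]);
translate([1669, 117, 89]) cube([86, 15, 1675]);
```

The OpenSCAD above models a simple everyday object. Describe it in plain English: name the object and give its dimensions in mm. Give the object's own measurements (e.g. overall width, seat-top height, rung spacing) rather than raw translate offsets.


A fence section. Two 117×117 mm posts, 1771 mm tall, stand on the floor with a clear span of 1737 mm between their inner faces. Two horizontal rails of 117×86 mm section span the gap between the posts with their undersides at z = 228 mm and z = 1434 mm, flush with the posts' −y face. 9 pickets, each 86 mm wide, 15 mm thick and 1675 mm tall, are fixed to the +y face of the rails with their bottoms at z = 89 mm, spaced across the span with a 96 mm gap after the −x post and between neighbouring pickets, with 99 mm left before the +x post.


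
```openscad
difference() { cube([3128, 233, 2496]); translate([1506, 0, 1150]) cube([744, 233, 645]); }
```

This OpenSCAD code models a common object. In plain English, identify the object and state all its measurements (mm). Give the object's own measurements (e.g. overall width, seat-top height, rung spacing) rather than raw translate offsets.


A wall 3128 mm long (x), 233 mm thick (y), 2496 mm tall, with a rectangular window opening cut through it. The opening is 744 mm wide and 645 mm tall; its sill is at z = 1150 mm and its near (−x) edge is 1506 mm from the wall's −x end. The opening passes through the full wall thickness.


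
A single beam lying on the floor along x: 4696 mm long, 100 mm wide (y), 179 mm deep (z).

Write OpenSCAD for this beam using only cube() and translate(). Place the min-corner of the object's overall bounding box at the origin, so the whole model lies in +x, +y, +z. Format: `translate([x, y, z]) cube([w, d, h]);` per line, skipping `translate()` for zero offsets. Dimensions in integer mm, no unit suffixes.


cube([4696, 100, 179]);


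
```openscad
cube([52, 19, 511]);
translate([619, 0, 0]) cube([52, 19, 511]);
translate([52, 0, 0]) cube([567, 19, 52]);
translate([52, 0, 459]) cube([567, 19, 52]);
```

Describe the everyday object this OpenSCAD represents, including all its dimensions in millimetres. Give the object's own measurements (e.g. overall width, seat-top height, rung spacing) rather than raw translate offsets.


A rectangular picture frame lying in the x–z plane (depth along y). The opening is 567 mm wide (x) by 407 mm tall (z), surrounded by a border 52 mm wide on all four sides. The frame is 19 mm deep and is made of two full-height vertical stiles with two horizontal rails fitted between them.


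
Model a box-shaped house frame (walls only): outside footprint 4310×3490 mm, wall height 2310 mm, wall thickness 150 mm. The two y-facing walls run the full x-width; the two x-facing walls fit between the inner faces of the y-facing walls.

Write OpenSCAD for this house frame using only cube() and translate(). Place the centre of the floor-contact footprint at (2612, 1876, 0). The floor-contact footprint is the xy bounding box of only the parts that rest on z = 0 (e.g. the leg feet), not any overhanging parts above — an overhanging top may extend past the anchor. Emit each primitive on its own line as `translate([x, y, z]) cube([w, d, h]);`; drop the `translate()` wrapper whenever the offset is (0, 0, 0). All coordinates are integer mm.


translate([457, 131, 0]) cube([4310, 150, 2310]);
translate([457, 3471, 0]) cube([4310, 150, 2310]);
translate([457, 281, 0]) cube([150, 3190, 2310]);
translate([4617, 281, 0]) cube([150, 3190, 2310]);


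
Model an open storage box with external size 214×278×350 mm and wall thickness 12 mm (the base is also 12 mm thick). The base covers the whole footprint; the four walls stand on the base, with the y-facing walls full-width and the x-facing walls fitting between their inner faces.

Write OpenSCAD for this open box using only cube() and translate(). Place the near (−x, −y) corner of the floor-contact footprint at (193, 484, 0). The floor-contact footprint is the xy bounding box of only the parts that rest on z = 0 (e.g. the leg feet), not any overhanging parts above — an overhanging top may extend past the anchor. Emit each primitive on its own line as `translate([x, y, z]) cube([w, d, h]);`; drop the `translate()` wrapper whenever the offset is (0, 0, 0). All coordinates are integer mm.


translate([193, 484, 0]) cube([214, 278, 12]);
translate([193, 484, 12]) cube([214, 12, 338]);
translate([193, 750, 12]) cube([214, 12, 338]);
translate([193, 496, 12]) cube([12, 254, 338]);
translate([395, 496, 12]) cube([12, 254, 338]);


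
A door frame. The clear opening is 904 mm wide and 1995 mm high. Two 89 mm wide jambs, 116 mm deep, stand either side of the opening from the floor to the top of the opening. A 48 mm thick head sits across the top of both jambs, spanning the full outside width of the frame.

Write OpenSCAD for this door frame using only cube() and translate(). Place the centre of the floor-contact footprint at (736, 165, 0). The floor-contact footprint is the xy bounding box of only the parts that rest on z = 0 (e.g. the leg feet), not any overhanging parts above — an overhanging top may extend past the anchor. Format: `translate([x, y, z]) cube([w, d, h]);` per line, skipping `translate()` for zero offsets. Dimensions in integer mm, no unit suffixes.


translate([195, 107, 0]) cube([89, 116, 1995]);
translate([1188, 107, 0]) cube([89, 116, 1995]);
translate([195, 107, 1995]) cube([1082, 116, 48]);


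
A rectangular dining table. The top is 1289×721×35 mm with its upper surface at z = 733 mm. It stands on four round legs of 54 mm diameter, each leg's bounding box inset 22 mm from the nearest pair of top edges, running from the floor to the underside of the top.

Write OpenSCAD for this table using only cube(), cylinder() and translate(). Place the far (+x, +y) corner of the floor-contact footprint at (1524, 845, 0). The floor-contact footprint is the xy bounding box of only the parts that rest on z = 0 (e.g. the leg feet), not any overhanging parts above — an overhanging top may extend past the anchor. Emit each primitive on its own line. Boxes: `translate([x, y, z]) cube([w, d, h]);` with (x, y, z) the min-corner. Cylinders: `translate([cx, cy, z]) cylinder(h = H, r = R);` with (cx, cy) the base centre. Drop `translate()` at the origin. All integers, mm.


// leg_h = 733 - 35 = 698
translate([257, 146, 698]) cube([1289, 721, 35]);
translate([306, 195, 0]) cylinder(h = 698, r = 27);
translate([1497, 195, 0]) cylinder(h = 698, r = 27);
translate([306, 818, 0]) cylinder(h = 698, r = 27);
translate([1497, 818, 0]) cylinder(h = 698, r = 27);


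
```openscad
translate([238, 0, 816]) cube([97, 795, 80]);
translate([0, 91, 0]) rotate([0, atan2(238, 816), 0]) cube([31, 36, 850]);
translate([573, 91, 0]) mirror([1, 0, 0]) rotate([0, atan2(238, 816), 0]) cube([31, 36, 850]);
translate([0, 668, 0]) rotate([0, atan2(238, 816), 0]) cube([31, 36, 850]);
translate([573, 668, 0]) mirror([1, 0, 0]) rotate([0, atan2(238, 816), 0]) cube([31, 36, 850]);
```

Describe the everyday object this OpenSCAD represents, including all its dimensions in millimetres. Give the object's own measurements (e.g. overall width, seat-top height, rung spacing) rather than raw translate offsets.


A sawhorse. A 97×795×80 mm beam (x, y, z) sits on two A-frame leg pairs. Each pair is two raked legs of 31×36 mm section (36 mm along y) splaying symmetrically in x. Each leg rises 816 mm vertically over 238 mm of horizontal reach and is 850 mm long along its own axis. Every leg's outer bottom edge rests on the floor and its outer top edge meets a bottom edge of the beam — the left legs (tilting toward +x) meet the beam's −x bottom edge, the right legs (their mirror images, tilting toward −x) meet its +x bottom edge — so the leg tops tuck under the beam, the beam's underside is 816 mm above the floor, and the feet are 573 mm apart outside-to-outside with the beam centred between them. The two leg pairs are set in 91 mm from either end of the beam.


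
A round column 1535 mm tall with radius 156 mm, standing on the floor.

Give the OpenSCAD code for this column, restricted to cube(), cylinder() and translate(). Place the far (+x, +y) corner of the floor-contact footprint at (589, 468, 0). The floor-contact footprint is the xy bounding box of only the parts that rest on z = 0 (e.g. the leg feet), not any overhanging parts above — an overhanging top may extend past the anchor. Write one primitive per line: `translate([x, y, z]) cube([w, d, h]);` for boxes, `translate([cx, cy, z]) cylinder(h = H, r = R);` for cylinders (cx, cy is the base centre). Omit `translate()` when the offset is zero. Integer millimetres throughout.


translate([433, 312, 0]) cylinder(h = 1535, r = 156);


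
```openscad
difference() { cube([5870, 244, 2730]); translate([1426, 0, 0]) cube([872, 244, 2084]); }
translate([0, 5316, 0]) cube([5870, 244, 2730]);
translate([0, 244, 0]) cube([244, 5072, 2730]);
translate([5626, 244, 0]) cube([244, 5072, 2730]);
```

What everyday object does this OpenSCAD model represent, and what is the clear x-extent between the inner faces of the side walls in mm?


A single room. The interior width is 5382 mm.

Four walls enclosing a rectangle with a door in the front wall — a room. Outside width 5870 minus two 244 mm walls gives 5382 mm.


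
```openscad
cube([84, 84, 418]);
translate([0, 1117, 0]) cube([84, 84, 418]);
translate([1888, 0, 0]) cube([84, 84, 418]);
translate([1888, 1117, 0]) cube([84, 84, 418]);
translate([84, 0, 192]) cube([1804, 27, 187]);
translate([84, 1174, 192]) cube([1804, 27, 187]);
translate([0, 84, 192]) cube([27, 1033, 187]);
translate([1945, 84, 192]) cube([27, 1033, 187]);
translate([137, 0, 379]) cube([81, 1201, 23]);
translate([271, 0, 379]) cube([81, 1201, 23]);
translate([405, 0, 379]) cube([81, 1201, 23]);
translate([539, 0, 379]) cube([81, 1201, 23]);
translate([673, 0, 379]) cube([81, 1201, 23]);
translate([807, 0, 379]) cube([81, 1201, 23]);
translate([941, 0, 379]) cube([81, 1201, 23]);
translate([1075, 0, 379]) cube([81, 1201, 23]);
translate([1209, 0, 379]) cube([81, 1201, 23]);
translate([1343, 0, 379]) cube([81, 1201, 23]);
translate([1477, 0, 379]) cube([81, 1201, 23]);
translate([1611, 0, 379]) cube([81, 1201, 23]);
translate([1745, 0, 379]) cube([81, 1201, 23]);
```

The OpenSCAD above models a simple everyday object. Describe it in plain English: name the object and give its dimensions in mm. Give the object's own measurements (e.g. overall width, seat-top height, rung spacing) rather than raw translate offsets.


A bed frame 1972 mm long (x) by 1201 mm wide (y). Four 84×84 mm corner posts, 418 mm tall, at the corners of the footprint. Four rails of 27 mm thickness and 187 mm height run between adjacent posts with their undersides at z = 192 mm, their outer faces flush with the outside of the frame (the two x-running rails run between the posts' inner faces; the two y-running rails run between the posts' inner faces). 13 slats, each 81 mm wide (x) and 23 mm thick, lie across the top of the two x-running rails, running the full 1201 mm width of the frame in y; along x they sit between the end posts with a 53 mm gap after the −x posts and between neighbouring slats, leaving 62 mm before the +x posts.


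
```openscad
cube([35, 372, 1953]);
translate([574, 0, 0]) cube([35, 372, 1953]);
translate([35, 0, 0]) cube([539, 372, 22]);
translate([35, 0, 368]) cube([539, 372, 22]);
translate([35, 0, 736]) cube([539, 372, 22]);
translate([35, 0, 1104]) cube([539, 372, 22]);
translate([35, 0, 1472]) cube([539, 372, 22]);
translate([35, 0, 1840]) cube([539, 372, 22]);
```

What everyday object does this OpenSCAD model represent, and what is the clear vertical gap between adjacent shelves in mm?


A bookshelf. The clear shelf gap is 346 mm.

Two tall side panels with 6 horizontal boards between them — a bookshelf. The first two shelf undersides are at z = 0 and z = 368; with shelf thickness 22, the clear gap is 368 − 0 − 22 = 346 mm.


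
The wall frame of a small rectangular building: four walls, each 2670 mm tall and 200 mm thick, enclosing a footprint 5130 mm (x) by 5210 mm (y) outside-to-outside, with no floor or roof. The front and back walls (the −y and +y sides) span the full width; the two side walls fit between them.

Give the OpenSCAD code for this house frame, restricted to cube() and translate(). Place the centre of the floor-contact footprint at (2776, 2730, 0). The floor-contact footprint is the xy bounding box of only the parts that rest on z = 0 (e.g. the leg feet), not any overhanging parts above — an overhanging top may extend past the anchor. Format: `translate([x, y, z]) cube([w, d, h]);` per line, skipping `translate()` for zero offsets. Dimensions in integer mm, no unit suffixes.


translate([211, 125, 0]) cube([5130, 200, 2670]);
translate([211, 5135, 0]) cube([5130, 200, 2670]);
translate([211, 325, 0]) cube([200, 4810, 2670]);
translate([5141, 325, 0]) cube([200, 4810, 2670]);


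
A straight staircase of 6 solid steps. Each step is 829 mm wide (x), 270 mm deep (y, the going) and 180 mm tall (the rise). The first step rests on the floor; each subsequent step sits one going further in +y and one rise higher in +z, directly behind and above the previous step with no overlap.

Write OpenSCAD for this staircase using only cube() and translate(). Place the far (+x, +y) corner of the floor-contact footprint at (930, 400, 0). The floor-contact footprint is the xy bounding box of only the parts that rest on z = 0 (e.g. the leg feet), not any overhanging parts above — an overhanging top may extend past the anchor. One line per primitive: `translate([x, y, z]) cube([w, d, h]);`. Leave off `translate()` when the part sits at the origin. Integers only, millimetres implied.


translate([101, 130, 0]) cube([829, 270, 180]);
translate([101, 400, 180]) cube([829, 270, 180]);
translate([101, 670, 360]) cube([829, 270, 180]);
translate([101, 940, 540]) cube([829, 270, 180]);
translate([101, 1210, 720]) cube([829, 270, 180]);
translate([101, 1480, 900]) cube([829, 270, 180]);


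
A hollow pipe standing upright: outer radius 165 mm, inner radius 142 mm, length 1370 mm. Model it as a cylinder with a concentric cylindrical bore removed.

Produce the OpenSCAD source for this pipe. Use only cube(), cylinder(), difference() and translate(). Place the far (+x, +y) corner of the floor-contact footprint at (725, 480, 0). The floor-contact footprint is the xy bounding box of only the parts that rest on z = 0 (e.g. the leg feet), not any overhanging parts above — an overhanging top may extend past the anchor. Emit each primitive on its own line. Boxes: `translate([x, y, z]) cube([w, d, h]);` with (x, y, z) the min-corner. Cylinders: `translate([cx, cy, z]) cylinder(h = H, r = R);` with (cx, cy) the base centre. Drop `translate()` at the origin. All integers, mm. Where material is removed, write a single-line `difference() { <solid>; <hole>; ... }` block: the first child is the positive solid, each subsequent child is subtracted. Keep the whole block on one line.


difference() { translate([560, 315, 0]) cylinder(h = 1370, r = 165); translate([560, 315, 0]) cylinder(h = 1370, r = 142); }


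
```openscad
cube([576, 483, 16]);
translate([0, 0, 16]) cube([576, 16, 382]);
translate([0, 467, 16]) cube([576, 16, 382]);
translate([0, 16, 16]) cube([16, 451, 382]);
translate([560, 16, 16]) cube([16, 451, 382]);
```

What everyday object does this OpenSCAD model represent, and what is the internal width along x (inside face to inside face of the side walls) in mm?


An open box. The internal width is 544 mm.

A 576×483 base slab with four walls standing on it — an open box. The base is 576 mm wide and the walls are 16 mm thick, so the internal width is 576 − 2 × 16 = 544 mm.


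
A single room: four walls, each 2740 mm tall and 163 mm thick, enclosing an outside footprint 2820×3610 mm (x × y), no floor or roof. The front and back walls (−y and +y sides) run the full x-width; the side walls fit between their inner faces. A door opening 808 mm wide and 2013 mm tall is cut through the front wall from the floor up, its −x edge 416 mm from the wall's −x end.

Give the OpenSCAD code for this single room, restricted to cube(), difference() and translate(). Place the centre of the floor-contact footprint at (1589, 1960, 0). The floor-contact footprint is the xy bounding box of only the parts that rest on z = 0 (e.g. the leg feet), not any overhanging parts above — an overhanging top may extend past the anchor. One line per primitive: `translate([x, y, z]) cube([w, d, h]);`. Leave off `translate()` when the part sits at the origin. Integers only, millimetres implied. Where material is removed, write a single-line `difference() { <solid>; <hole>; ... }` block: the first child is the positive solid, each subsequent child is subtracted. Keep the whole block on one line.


difference() { translate([179, 155, 0]) cube([2820, 163, 2740]); translate([595, 155, 0]) cube([808, 163, 2013]); }
translate([179, 3602, 0]) cube([2820, 163, 2740]);
translate([179, 318, 0]) cube([163, 3284, 2740]);
translate([2836, 318, 0]) cube([163, 3284, 2740]);


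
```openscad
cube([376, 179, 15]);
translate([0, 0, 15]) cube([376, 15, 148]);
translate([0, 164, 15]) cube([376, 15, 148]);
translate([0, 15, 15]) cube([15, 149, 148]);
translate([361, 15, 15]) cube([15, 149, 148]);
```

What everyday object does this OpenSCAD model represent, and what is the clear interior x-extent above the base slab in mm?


An open box. The internal width is 346 mm.

A 376×179 base slab with four walls standing on it — an open box. The base is 376 mm wide and the walls are 15 mm thick, so the internal width is 376 − 2 × 15 = 346 mm.


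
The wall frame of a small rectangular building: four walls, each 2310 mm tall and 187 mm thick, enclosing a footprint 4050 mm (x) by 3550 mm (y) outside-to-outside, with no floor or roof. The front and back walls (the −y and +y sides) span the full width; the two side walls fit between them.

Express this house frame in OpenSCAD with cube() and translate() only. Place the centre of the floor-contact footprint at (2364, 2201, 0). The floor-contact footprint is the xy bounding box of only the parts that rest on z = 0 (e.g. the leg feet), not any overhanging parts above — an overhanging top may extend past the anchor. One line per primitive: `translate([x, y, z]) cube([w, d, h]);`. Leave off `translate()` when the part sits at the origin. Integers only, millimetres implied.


translate([339, 426, 0]) cube([4050, 187, 2310]);
translate([339, 3789, 0]) cube([4050, 187, 2310]);
translate([339, 613, 0]) cube([187, 3176, 2310]);
translate([4202, 613, 0]) cube([187, 3176, 2310]);


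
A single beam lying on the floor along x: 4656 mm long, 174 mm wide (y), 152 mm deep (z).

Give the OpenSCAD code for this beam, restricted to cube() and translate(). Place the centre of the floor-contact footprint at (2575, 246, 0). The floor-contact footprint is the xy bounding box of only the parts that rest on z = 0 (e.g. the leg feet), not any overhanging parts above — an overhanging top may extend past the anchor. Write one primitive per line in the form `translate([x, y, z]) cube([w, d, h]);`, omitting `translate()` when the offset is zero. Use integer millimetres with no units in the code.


translate([247, 159, 0]) cube([4656, 174, 152]);


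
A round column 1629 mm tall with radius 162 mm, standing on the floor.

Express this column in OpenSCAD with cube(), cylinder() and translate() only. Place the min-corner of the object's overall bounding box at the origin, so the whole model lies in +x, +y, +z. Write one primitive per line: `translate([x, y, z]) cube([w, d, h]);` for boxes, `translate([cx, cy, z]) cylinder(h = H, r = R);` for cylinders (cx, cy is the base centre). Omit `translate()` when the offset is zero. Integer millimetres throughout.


translate([162, 162, 0]) cylinder(h = 1629, r = 162);


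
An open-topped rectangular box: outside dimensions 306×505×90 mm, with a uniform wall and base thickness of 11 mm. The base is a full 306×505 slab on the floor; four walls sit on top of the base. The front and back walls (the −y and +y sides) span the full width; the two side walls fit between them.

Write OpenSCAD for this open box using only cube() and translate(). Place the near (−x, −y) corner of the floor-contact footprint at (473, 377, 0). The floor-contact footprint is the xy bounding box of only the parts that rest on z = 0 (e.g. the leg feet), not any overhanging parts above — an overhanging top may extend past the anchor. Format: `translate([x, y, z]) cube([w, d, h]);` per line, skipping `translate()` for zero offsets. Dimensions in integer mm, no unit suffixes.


translate([473, 377, 0]) cube([306, 505, 11]);
translate([473, 377, 11]) cube([306, 11, 79]);
translate([473, 871, 11]) cube([306, 11, 79]);
translate([473, 388, 11]) cube([11, 483, 79]);
translate([768, 388, 11]) cube([11, 483, 79]);


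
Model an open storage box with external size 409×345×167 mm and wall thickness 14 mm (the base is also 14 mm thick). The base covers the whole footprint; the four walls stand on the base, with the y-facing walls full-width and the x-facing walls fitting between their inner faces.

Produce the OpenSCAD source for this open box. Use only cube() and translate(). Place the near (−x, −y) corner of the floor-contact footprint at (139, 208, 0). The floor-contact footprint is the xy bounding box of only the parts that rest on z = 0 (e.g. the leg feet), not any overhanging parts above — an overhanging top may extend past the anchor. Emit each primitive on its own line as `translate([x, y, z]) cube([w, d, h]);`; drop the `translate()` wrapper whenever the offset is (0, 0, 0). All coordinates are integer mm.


translate([139, 208, 0]) cube([409, 345, 14]);
translate([139, 208, 14]) cube([409, 14, 153]);
translate([139, 539, 14]) cube([409, 14, 153]);
translate([139, 222, 14]) cube([14, 317, 153]);
translate([534, 222, 14]) cube([14, 317, 153]);


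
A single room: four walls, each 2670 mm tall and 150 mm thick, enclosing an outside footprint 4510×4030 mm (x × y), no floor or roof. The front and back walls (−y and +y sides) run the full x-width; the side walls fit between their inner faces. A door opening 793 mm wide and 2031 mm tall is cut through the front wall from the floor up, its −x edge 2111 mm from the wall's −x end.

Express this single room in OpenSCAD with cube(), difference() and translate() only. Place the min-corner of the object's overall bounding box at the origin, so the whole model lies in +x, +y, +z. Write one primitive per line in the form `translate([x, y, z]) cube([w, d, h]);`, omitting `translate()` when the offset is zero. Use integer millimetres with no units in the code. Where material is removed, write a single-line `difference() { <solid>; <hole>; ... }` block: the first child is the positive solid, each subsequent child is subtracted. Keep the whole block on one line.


difference() { cube([4510, 150, 2670]); translate([2111, 0, 0]) cube([793, 150, 2031]); }
translate([0, 3880, 0]) cube([4510, 150, 2670]);
translate([0, 150, 0]) cube([150, 3730, 2670]);
translate([4360, 150, 0]) cube([150, 3730, 2670]);


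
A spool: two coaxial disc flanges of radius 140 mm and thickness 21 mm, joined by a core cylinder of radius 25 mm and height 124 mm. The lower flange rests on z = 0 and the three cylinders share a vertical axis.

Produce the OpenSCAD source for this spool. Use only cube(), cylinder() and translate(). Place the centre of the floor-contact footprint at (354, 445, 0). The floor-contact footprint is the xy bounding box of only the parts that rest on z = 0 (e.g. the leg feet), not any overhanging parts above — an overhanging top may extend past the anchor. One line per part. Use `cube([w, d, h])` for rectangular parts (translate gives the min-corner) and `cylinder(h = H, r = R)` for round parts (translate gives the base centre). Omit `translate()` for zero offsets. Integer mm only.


translate([354, 445, 0]) cylinder(h = 21, r = 140);
translate([354, 445, 21]) cylinder(h = 124, r = 25);
translate([354, 445, 145]) cylinder(h = 21, r = 140);


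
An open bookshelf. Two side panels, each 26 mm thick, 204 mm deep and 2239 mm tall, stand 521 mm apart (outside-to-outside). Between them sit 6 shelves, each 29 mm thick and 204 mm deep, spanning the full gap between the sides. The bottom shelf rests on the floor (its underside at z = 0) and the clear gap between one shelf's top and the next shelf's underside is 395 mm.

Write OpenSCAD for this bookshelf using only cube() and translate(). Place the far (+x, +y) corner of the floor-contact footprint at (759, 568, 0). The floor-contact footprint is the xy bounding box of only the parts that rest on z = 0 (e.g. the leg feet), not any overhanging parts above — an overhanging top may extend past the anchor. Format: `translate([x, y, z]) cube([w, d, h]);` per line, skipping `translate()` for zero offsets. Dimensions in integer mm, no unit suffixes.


translate([238, 364, 0]) cube([26, 204, 2239]);
translate([733, 364, 0]) cube([26, 204, 2239]);
translate([264, 364, 0]) cube([469, 204, 29]);
translate([264, 364, 424]) cube([469, 204, 29]);
translate([264, 364, 848]) cube([469, 204, 29]);
translate([264, 364, 1272]) cube([469, 204, 29]);
translate([264, 364, 1696]) cube([469, 204, 29]);
translate([264, 364, 2120]) cube([469, 204, 29]);


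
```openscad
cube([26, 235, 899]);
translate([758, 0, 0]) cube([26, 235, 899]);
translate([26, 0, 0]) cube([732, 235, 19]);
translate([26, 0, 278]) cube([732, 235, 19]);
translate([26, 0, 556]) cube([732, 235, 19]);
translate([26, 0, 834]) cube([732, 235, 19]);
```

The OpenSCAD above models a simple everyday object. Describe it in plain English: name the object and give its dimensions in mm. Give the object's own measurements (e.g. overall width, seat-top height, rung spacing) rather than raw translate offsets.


An open bookshelf. Two side panels, each 26 mm thick, 235 mm deep and 899 mm tall, stand 784 mm apart (outside-to-outside). Between them sit 4 shelves, each 19 mm thick and 235 mm deep, spanning the full gap between the sides. The bottom shelf rests on the floor (its underside at z = 0) and the clear gap between one shelf's top and the next shelf's underside is 259 mm.


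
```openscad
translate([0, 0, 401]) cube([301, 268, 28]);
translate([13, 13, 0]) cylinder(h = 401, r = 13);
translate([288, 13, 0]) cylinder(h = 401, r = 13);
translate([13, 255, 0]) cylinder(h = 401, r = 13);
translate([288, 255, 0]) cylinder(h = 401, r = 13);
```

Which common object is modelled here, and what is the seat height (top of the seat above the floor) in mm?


A stool. The seat height is 429 mm.

A 301×268×28 slab at z = 401 on four corner cylinders — a stool. The seat top is 401 + 28 = 429 mm.


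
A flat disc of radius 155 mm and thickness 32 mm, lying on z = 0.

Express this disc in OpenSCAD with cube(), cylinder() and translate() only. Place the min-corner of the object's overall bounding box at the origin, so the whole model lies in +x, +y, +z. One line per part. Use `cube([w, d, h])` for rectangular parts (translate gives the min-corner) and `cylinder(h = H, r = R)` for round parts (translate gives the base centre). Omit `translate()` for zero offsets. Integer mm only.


translate([155, 155, 0]) cylinder(h = 32, r = 155);


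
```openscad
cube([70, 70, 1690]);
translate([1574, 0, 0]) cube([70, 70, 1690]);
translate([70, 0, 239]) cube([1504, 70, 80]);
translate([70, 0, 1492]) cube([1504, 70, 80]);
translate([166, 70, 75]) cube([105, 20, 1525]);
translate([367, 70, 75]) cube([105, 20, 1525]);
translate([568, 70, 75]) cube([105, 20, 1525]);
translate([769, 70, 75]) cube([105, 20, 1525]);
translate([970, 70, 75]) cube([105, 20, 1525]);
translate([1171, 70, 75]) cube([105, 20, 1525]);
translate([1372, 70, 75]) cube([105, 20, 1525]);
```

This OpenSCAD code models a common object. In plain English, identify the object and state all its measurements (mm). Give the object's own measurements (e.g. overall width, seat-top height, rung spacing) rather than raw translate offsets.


A fence section. Two 70×70 mm posts, 1690 mm tall, stand on the floor with a clear span of 1504 mm between their inner faces. Two horizontal rails of 70×80 mm section span the gap between the posts with their undersides at z = 239 mm and z = 1492 mm, flush with the posts' −y face. 7 pickets, each 105 mm wide, 20 mm thick and 1525 mm tall, are fixed to the +y face of the rails with their bottoms at z = 75 mm, spaced across the span with a 96 mm gap after the −x post and between neighbouring pickets, with 97 mm left before the +x post.


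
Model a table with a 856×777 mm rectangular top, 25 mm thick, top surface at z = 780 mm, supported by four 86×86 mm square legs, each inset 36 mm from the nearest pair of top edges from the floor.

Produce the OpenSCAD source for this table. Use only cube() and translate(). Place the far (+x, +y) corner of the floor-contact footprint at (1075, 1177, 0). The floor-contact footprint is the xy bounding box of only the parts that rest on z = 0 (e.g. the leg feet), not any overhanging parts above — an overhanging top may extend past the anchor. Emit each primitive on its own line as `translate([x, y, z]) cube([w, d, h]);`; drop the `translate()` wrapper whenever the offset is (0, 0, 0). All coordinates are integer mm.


translate([255, 436, 755]) cube([856, 777, 25]);
translate([291, 472, 0]) cube([86, 86, 755]);
translate([989, 472, 0]) cube([86, 86, 755]);
translate([291, 1091, 0]) cube([86, 86, 755]);
translate([989, 1091, 0]) cube([86, 86, 755]);


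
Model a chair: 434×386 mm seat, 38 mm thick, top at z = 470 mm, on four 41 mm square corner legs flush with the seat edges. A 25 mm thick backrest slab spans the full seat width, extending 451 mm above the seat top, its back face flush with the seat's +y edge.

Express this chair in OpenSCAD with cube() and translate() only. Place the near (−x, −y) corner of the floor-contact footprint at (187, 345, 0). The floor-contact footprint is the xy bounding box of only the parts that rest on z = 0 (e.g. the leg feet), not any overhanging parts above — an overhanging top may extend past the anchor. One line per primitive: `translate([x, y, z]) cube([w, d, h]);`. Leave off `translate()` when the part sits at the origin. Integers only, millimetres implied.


translate([187, 345, 432]) cube([434, 386, 38]);
translate([187, 345, 0]) cube([41, 41, 432]);
translate([580, 345, 0]) cube([41, 41, 432]);
translate([187, 690, 0]) cube([41, 41, 432]);
translate([580, 690, 0]) cube([41, 41, 432]);
translate([187, 706, 470]) cube([434, 25, 451]);
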